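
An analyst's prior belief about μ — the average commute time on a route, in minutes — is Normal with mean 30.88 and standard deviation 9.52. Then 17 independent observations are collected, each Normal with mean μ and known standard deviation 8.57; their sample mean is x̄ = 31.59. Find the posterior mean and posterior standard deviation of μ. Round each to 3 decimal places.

With known σ, the Normal prior is conjugate. Weight on the data is w = (n/σ²)/(n/σ² + 1/τ₀²) = 0.231466/(0.231466+0.0110338) = 0.95450.
Posterior mean = w·x̄ + (1−w)·μ₀ = 0.95450·31.59 + 0.045500·30.88 = 31.558. Posterior variance = 1/(0.231466+0.0110338) = 4.12371, so SD = 2.031.

Posterior mean ≈ 31.558; posterior SD ≈ 2.031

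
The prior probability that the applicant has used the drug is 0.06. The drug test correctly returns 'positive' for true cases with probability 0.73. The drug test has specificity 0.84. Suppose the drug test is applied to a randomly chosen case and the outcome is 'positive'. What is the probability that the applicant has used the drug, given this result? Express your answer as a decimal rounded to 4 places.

P(H | E) ≈ 0.2255

Write H for 'the applicant has used the drug'. Prior odds H:¬H = 0.06/0.94 = 0.063830. For the 'positive' outcome, the likelihood ratio is 0.73/0.16 = 4.5625.
Posterior odds = 0.063830 × 4.5625 = 0.29122, so P(H|E) = 0.29122/(1+0.29122) = 0.2255.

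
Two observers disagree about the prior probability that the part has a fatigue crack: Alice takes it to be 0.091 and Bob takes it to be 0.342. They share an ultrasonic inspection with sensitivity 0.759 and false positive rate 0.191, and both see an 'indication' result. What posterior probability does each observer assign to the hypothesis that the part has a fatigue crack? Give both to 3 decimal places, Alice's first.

The likelihood ratio for an 'indication' result is 0.759/0.191 = 3.9738.
Alice: prior odds 0.091/0.909 = 0.10011; posterior odds 0.39782; posterior probability 0.285.
Bob: prior odds 0.342/0.658 = 0.51976; posterior odds 2.0654; posterior probability 0.674.

Alice: 0.285; Bob: 0.674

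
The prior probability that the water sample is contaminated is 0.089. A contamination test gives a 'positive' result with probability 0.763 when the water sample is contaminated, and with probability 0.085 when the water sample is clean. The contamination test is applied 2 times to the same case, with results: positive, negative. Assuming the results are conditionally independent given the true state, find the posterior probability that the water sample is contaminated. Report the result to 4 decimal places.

Posterior P(H) ≈ 0.1851

With H the event that the water sample is contaminated, the joint likelihood of the observed sequence is P(data|H) = 0.763·0.237 = 0.18083 and P(data|¬H) = 0.085·0.915 = 0.077775.
Bayes: P(H|data) = 0.089·0.18083 / (0.089·0.18083 + 0.911·0.077775) = 0.016094/0.086947 = 0.1851.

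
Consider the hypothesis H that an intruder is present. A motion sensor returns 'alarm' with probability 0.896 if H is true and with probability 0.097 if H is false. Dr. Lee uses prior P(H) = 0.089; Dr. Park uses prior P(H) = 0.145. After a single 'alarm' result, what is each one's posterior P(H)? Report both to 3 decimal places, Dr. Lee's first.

Dr. Lee: 0.474; Dr. Park: 0.610

The likelihood ratio for an 'alarm' result is 0.896/0.097 = 9.2371.
Dr. Lee: prior odds 0.089/0.911 = 0.097695; posterior odds 0.90242; posterior probability 0.474.
Dr. Park: prior odds 0.145/0.855 = 0.16959; posterior odds 1.5665; posterior probability 0.610.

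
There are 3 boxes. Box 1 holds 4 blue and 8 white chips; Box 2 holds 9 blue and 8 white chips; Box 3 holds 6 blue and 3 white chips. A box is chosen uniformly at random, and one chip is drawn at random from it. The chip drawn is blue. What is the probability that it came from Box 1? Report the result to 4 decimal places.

P(blue|Box 1) = 0.3333; P(blue|Box 2) = 0.5294; P(blue|Box 3) = 0.6667.
Prior × likelihood for each source: 0.333333·0.3333=0.1111, 0.333333·0.5294=0.1765, 0.333333·0.6667=0.2222. Summing gives P(blue) = 0.50980.
P(Box 1 | blue) = 0.1111 / 0.50980 = 0.2179.

Posterior probability ≈ 0.2179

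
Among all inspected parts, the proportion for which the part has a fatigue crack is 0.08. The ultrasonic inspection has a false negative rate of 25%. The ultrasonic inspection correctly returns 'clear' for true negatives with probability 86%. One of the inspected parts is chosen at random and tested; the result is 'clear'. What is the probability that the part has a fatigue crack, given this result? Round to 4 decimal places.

Write H for 'the part has a fatigue crack'. Prior odds H:¬H = 0.08/0.92 = 0.086957. For the 'clear' outcome, the likelihood ratio is 0.25/0.86 = 0.29070.
Posterior odds = 0.086957 × 0.29070 = 0.025278, so P(H|E) = 0.025278/(1+0.025278) = 0.0247.

P(H | E) ≈ 0.0247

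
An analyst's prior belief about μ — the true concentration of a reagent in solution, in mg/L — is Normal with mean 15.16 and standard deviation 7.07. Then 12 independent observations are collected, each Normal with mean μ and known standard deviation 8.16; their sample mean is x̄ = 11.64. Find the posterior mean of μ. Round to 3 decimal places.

With known σ, the Normal prior is conjugate. Weight on the data is w = (n/σ²)/(n/σ² + 1/τ₀²) = 0.180219/(0.180219+0.0200060) = 0.90008.
Posterior mean = w·x̄ + (1−w)·μ₀ = 0.90008·11.64 + 0.099918·15.16 = 11.992.

Posterior mean ≈ 11.992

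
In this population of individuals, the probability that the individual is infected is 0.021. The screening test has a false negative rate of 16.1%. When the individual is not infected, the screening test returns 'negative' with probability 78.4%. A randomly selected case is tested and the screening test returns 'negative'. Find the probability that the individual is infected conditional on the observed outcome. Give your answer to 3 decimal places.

Let H be the event that the individual is infected. P(H) = 0.021, so P(¬H) = 0.979. With E the 'negative' result, P(E|H) = 0.161 and P(E|¬H) = 0.784.
P(E) = 0.161·0.021 + 0.784·0.979 = 0.0033810 + 0.76754 = 0.77092.
By Bayes' theorem, P(H|E) = 0.0033810 / 0.77092 = 0.004.

P(H | E) ≈ 0.004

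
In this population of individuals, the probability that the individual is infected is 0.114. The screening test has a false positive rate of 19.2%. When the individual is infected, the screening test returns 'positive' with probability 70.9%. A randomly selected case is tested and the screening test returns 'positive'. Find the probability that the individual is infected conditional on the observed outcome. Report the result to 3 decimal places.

P(H | E) ≈ 0.322

Let H be the event that the individual is infected. P(H) = 0.114, so P(¬H) = 0.886. With E the 'positive' result, P(E|H) = 0.709 and P(E|¬H) = 0.192.
P(E) = 0.709·0.114 + 0.192·0.886 = 0.080826 + 0.17011 = 0.25094.
By Bayes' theorem, P(H|E) = 0.080826 / 0.25094 = 0.322.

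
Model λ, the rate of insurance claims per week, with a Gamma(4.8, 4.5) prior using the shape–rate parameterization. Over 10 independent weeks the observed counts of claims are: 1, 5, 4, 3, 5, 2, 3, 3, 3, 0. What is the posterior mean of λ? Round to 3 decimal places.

Total count ∑xᵢ = 29 over n = 10 weeks.
Gamma is conjugate to the Poisson likelihood: posterior is Gamma(shape = 4.8+29 = 33.8, rate = 4.5+10 = 14.5).
Posterior mean = shape/rate = 33.8/14.5 = 2.331.

Posterior mean ≈ 2.331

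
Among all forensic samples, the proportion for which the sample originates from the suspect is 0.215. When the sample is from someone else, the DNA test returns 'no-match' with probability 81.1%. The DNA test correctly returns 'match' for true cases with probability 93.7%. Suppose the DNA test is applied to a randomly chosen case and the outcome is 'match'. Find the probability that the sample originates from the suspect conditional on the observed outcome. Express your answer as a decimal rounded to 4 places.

P(H | E) ≈ 0.5759

Write H for 'the sample originates from the suspect'. Prior odds H:¬H = 0.215/0.785 = 0.27389. For the 'match' outcome, the likelihood ratio is 0.937/0.189 = 4.9577.
Posterior odds = 0.27389 × 4.9577 = 1.3578, so P(H|E) = 1.3578/(1+1.3578) = 0.5759.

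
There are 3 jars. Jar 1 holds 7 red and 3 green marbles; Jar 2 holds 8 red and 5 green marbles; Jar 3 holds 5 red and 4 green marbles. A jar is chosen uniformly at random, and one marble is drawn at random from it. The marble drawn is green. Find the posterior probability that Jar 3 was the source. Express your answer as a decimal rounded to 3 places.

P(green|Jar 1) = 0.3; P(green|Jar 2) = 0.3846; P(green|Jar 3) = 0.4444.
Prior × likelihood for each source: 0.333333·0.3=0.1000, 0.333333·0.3846=0.1282, 0.333333·0.4444=0.1481. Summing gives P(green) = 0.37635.
P(Jar 3 | green) = 0.1481 / 0.37635 = 0.394.

Posterior probability ≈ 0.394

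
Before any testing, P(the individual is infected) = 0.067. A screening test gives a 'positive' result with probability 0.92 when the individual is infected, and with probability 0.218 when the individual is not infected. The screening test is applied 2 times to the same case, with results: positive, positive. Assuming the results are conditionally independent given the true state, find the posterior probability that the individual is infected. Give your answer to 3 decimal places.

Posterior P(H) ≈ 0.561

With H the event that the individual is infected, the joint likelihood of the observed sequence is P(data|H) = 0.92·0.92 = 0.84640 and P(data|¬H) = 0.218·0.218 = 0.047524.
Bayes: P(H|data) = 0.067·0.84640 / (0.067·0.84640 + 0.933·0.047524) = 0.056709/0.10105 = 0.5612.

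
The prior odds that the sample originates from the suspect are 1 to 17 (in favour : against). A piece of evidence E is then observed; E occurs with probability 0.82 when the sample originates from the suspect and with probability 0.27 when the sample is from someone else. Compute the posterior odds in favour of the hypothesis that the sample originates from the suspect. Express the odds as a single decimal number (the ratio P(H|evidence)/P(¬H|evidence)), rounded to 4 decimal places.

Prior odds = 1/17 = 0.058824. In log-odds, ln(0.058824) = -2.8332.
Add log likelihood ratio: ln(3.0370) = 1.1109.
Posterior log-odds = -1.7223, so posterior odds = exp(-1.7223) = 0.17865.

Posterior odds ≈ 0.1786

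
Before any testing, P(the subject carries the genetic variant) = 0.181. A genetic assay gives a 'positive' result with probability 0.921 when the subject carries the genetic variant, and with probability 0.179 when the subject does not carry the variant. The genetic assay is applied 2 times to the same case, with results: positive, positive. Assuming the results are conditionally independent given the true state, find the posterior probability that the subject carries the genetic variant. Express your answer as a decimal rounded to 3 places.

Posterior P(H) ≈ 0.854

With H the event that the subject carries the genetic variant, the joint likelihood of the observed sequence is P(data|H) = 0.921·0.921 = 0.84824 and P(data|¬H) = 0.179·0.179 = 0.032041.
Bayes: P(H|data) = 0.181·0.84824 / (0.181·0.84824 + 0.819·0.032041) = 0.15353/0.17977 = 0.8540.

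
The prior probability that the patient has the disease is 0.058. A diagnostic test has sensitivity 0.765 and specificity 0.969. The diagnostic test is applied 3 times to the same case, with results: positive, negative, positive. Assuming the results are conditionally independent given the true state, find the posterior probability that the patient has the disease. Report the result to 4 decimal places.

With H the event that the patient has the disease, the joint likelihood of the observed sequence is P(data|H) = 0.765·0.235·0.765 = 0.13753 and P(data|¬H) = 0.031·0.969·0.031 = 0.00093121.
Bayes: P(H|data) = 0.058·0.13753 / (0.058·0.13753 + 0.942·0.00093121) = 0.0079766/0.0088538 = 0.9009.

Posterior P(H) ≈ 0.9009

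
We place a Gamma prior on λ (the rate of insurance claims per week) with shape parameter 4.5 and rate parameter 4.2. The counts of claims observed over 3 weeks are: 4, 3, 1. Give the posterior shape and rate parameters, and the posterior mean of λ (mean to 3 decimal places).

The Poisson likelihood adds the total count to the shape and the number of exposure periods to the rate. Here ∑xᵢ = 8 and n = 3, so shape 4.5→12.5 and rate 4.2→7.2.
Posterior mean = shape/rate = 12.5/7.2 = 1.736.

Posterior: Gamma(shape=12.5, rate=7.2); mean ≈ 1.736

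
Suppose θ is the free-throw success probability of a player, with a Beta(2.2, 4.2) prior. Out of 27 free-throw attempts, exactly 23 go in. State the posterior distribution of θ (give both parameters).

The binomial likelihood is conjugate to the Beta prior: with 23 successes and 4 failures, the posterior is Beta(2.2+23, 4.2+4) = Beta(25.2, 8.2).

Posterior: Beta(25.2, 8.2)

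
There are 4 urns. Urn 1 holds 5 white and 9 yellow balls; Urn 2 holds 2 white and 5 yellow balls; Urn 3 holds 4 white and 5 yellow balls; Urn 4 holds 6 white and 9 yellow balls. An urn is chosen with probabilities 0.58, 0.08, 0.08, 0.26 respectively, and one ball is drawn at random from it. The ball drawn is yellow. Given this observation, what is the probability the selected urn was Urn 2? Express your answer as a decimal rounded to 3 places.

Posterior probability ≈ 0.091

P(yellow|Urn 1) = 0.6429; P(yellow|Urn 2) = 0.7143; P(yellow|Urn 3) = 0.5556; P(yellow|Urn 4) = 0.6.
Prior × likelihood for each source: 0.58·0.6429=0.3729, 0.08·0.7143=0.05714, 0.08·0.5556=0.04444, 0.26·0.6=0.1560. Summing gives P(yellow) = 0.63044.
P(Urn 2 | yellow) = 0.05714 / 0.63044 = 0.091.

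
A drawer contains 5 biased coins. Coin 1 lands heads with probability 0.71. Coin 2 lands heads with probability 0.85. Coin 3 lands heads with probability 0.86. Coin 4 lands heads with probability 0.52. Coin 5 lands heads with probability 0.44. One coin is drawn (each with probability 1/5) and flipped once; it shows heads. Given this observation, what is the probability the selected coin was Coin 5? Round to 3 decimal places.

P(heads|C1) = 0.71; P(heads|C2) = 0.85; P(heads|C3) = 0.86; P(heads|C4) = 0.52; P(heads|C5) = 0.44.
Prior × likelihood for each source: 0.2·0.71=0.1420, 0.2·0.85=0.1700, 0.2·0.86=0.1720, 0.2·0.52=0.1040, 0.2·0.44=0.08800. Summing gives P(heads) = 0.67600.
P(Coin 5 | heads) = 0.08800 / 0.67600 = 0.130.

Posterior probability ≈ 0.130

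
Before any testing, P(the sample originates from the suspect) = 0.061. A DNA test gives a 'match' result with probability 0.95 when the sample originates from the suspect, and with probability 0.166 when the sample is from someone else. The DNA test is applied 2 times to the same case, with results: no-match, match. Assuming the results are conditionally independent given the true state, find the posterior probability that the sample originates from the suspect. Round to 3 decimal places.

Let H be the event that the sample originates from the suspect; start with P(H) = 0.061. P('match'|H) = 0.95, P('match'|¬H) = 0.166.
Update on result 1 ('no-match'): P(H) ← 0.05·0.0610 / (0.05·0.0610 + 0.834·0.9390) = 0.0030500/0.78618 = 0.0039.
Update on result 2 ('match'): P(H) ← 0.95·0.0039 / (0.95·0.0039 + 0.166·0.9961) = 0.0036856/0.16904 = 0.0218.

Posterior P(H) ≈ 0.022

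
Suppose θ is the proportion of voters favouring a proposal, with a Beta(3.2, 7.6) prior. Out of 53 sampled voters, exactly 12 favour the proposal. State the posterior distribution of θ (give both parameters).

Posterior: Beta(15.2, 48.6)

The binomial likelihood is conjugate to the Beta prior: with 12 successes and 41 failures, the posterior is Beta(3.2+12, 7.6+41) = Beta(15.2, 48.6).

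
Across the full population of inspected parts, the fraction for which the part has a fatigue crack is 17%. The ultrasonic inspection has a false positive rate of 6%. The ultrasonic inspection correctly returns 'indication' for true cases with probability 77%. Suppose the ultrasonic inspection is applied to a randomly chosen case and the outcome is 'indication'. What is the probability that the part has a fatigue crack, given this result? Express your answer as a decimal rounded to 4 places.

Write H for 'the part has a fatigue crack'. Prior odds H:¬H = 0.17/0.83 = 0.20482. For the 'indication' outcome, the likelihood ratio is 0.77/0.06 = 12.833.
Posterior odds = 0.20482 × 12.833 = 2.6285, so P(H|E) = 2.6285/(1+2.6285) = 0.7244.

P(H | E) ≈ 0.7244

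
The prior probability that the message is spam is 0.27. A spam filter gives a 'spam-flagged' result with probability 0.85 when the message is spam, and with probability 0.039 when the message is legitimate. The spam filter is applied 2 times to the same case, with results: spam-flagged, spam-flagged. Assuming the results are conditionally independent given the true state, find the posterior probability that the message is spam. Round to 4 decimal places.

Let H be the event that the message is spam; start with P(H) = 0.27. P('spam-flagged'|H) = 0.85, P('spam-flagged'|¬H) = 0.039.
Update on result 1 ('spam-flagged'): P(H) ← 0.85·0.2700 / (0.85·0.2700 + 0.039·0.7300) = 0.22950/0.25797 = 0.8896.
Update on result 2 ('spam-flagged'): P(H) ← 0.85·0.8896 / (0.85·0.8896 + 0.039·0.1104) = 0.75619/0.76050 = 0.9943.

Posterior P(H) ≈ 0.9943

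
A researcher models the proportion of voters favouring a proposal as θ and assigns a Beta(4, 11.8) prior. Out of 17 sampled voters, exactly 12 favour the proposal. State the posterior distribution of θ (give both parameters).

Posterior: Beta(16, 16.8)

Observing 12 successes and 5 failures updates Beta(4, 11.8) by adding the success and failure counts to the two shape parameters: α = 4+12 = 16, β = 11.8+5 = 16.8.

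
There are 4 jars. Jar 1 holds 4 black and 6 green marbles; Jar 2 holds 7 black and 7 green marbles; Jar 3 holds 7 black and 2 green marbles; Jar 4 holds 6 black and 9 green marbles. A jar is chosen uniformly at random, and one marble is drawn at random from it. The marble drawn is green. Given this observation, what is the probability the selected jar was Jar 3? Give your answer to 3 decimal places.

Posterior probability ≈ 0.116

Tabulate prior·likelihood by source: [1] prior 0.25, lik 0.6, product 0.1500; [2] prior 0.25, lik 0.5, product 0.1250; [3] prior 0.25, lik 0.2222, product 0.05556; [4] prior 0.25, lik 0.6, product 0.1500.
Normalizing constant = 0.48056; the posterior for Jar 3 is its product over the sum, 0.05556/0.48056 = 0.116.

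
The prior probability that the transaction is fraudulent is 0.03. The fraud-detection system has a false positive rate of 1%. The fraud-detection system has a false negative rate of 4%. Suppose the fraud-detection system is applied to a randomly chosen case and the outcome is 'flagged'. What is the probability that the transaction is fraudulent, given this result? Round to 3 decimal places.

P(H | E) ≈ 0.748

Let H be the event that the transaction is fraudulent. P(H) = 0.03, so P(¬H) = 0.97. With E the 'flagged' result, P(E|H) = 0.96 and P(E|¬H) = 0.01.
P(E) = 0.96·0.03 + 0.01·0.97 = 0.028800 + 0.0097000 = 0.038500.
By Bayes' theorem, P(H|E) = 0.028800 / 0.038500 = 0.748.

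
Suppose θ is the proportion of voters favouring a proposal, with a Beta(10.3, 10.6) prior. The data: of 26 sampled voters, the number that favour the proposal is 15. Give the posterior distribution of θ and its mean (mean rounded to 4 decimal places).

Posterior: Beta(25.3, 21.6); mean ≈ 0.5394

The binomial likelihood is conjugate to the Beta prior: with 15 successes and 11 failures, the posterior is Beta(10.3+15, 10.6+11) = Beta(25.3, 21.6).
Posterior mean = α/(α+β) = 25.3/46.9 = 0.5394.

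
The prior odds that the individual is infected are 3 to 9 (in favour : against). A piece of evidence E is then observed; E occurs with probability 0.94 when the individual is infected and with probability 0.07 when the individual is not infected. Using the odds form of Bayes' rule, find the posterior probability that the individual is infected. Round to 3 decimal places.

Posterior probability ≈ 0.817

Prior odds = 3/9 = 0.33333.
Likelihood ratio for E = 0.94/0.07 = 13.429.
Posterior odds = prior odds × LR = 4.4762.
Posterior probability = odds/(1+odds) = 4.4762/5.4762 = 0.817.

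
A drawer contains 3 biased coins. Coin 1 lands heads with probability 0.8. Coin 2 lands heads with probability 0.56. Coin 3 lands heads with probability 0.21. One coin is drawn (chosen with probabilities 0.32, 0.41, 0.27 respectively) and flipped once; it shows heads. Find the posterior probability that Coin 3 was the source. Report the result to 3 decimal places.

Tabulate prior·likelihood by source: [1] prior 0.32, lik 0.8, product 0.2560; [2] prior 0.41, lik 0.56, product 0.2296; [3] prior 0.27, lik 0.21, product 0.05670.
Normalizing constant = 0.54230; the posterior for Coin 3 is its product over the sum, 0.05670/0.54230 = 0.105.

Posterior probability ≈ 0.105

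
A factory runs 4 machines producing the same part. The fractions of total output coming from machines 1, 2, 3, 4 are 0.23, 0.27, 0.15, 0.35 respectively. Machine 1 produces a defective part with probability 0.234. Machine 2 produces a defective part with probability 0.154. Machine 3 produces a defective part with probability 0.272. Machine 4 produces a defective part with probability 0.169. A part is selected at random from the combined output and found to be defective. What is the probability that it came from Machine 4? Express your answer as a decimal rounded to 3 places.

P(defective|M1) = 0.234; P(defective|M2) = 0.154; P(defective|M3) = 0.272; P(defective|M4) = 0.169.
Prior × likelihood for each source: 0.23·0.234=0.05382, 0.27·0.154=0.04158, 0.15·0.272=0.04080, 0.35·0.169=0.05915. Summing gives P(defective) = 0.19535.
P(Machine 4 | defective) = 0.05915 / 0.19535 = 0.303.

Posterior probability ≈ 0.303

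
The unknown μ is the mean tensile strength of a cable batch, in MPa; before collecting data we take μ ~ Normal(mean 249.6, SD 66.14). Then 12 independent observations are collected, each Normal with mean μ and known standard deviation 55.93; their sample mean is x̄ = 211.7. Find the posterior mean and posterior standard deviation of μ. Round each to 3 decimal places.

Posterior mean ≈ 213.831; posterior SD ≈ 15.685

Prior precision 1/τ₀² = 1/66.14² = 0.00022860; data precision n/σ² = 12/55.93² = 0.00383611.
Posterior precision = 0.00022860 + 0.00383611 = 0.00406471, giving posterior SD = 1/√0.00406471 = 15.685.
Posterior mean = (0.00022860·249.6 + 0.00383611·211.7) / 0.00406471 = 213.831.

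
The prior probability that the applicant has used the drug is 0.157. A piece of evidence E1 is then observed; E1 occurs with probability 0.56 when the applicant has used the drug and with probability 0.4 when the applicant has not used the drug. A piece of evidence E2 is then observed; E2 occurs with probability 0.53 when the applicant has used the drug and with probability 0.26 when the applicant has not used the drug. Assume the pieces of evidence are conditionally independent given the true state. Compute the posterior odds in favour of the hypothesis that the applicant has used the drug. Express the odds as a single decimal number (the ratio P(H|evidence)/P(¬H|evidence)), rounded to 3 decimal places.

Prior odds = 0.157/(1−0.157) = 0.18624.
Likelihood ratio for E1 = 0.56/0.4 = 1.4000.
Likelihood ratio for E2 = 0.53/0.26 = 2.0385.
Posterior odds = prior odds × LR₁ × LR₂ = 0.53150.

Posterior odds ≈ 0.531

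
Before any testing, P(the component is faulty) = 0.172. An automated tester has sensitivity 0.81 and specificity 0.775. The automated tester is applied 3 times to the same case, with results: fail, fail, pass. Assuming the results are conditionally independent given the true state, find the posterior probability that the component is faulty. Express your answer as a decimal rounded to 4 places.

With H the event that the component is faulty, the joint likelihood of the observed sequence is P(data|H) = 0.81·0.81·0.19 = 0.12466 and P(data|¬H) = 0.225·0.225·0.775 = 0.039234.
Bayes: P(H|data) = 0.172·0.12466 / (0.172·0.12466 + 0.828·0.039234) = 0.021441/0.053927 = 0.3976.

Posterior P(H) ≈ 0.3976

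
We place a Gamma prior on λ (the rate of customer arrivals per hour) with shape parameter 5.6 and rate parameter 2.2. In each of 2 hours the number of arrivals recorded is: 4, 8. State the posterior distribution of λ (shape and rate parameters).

The Poisson likelihood adds the total count to the shape and the number of exposure periods to the rate. Here ∑xᵢ = 12 and n = 2, so shape 5.6→17.6 and rate 2.2→4.2.

Posterior: Gamma(shape=17.6, rate=4.2)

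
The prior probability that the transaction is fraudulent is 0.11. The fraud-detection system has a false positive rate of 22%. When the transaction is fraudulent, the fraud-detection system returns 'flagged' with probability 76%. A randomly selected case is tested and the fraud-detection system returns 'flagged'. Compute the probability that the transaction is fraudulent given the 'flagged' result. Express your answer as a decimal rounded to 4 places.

P(H | E) ≈ 0.2992

Write H for 'the transaction is fraudulent'. Prior odds H:¬H = 0.11/0.89 = 0.12360. For the 'flagged' outcome, the likelihood ratio is 0.76/0.22 = 3.4545.
Posterior odds = 0.12360 × 3.4545 = 0.42697, so P(H|E) = 0.42697/(1+0.42697) = 0.2992.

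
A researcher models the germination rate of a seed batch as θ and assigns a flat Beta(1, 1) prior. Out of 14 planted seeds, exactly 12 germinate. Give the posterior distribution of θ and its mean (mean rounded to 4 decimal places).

Posterior: Beta(13, 3); mean ≈ 0.8125

Observing 12 successes and 2 failures updates Beta(1, 1) by adding the success and failure counts to the two shape parameters: α = 1+12 = 13, β = 1+2 = 3.
Posterior mean = α/(α+β) = 13/16 = 0.8125.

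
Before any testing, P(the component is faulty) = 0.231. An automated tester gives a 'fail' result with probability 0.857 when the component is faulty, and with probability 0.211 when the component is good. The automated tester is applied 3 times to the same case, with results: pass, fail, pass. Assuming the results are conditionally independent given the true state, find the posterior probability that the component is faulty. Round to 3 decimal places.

Posterior P(H) ≈ 0.039

With H the event that the component is faulty, the joint likelihood of the observed sequence is P(data|H) = 0.143·0.857·0.143 = 0.017525 and P(data|¬H) = 0.789·0.211·0.789 = 0.13135.
Bayes: P(H|data) = 0.231·0.017525 / (0.231·0.017525 + 0.769·0.13135) = 0.0040482/0.10506 = 0.0385.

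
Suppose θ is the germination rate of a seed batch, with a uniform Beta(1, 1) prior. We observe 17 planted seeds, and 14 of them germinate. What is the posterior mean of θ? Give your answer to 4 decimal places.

Posterior mean ≈ 0.7895

Observing 14 successes and 3 failures updates Beta(1, 1) by adding the success and failure counts to the two shape parameters: α = 1+14 = 15, β = 1+3 = 4.
E[θ | data] = 15/(15+4) = 0.7895.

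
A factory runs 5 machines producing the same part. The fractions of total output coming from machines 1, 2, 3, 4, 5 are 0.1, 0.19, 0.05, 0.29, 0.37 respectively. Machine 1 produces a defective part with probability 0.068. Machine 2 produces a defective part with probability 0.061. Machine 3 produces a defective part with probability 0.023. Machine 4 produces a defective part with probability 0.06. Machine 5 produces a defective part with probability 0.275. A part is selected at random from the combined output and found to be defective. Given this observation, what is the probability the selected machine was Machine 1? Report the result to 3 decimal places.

Posterior probability ≈ 0.049

Tabulate prior·likelihood by source: [1] prior 0.1, lik 0.068, product 0.006800; [2] prior 0.19, lik 0.061, product 0.01159; [3] prior 0.05, lik 0.023, product 0.001150; [4] prior 0.29, lik 0.06, product 0.01740; [5] prior 0.37, lik 0.275, product 0.1018.
Normalizing constant = 0.13869; the posterior for Machine 1 is its product over the sum, 0.006800/0.13869 = 0.049.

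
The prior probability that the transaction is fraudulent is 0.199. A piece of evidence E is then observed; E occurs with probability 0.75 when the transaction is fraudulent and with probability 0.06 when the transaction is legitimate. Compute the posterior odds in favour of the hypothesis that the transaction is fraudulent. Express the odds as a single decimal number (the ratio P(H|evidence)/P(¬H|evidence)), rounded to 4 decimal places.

Prior odds = 0.199/(1−0.199) = 0.24844. In log-odds, ln(0.24844) = -1.3926.
Add log likelihood ratio: ln(12.500) = 2.5257.
Posterior log-odds = 1.1332, so posterior odds = exp(1.1332) = 3.1055.

Posterior odds ≈ 3.1055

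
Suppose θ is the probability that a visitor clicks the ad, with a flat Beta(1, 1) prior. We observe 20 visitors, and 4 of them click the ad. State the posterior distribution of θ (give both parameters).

The binomial likelihood is conjugate to the Beta prior: with 4 successes and 16 failures, the posterior is Beta(1+4, 1+16) = Beta(5, 17).

Posterior: Beta(5, 17)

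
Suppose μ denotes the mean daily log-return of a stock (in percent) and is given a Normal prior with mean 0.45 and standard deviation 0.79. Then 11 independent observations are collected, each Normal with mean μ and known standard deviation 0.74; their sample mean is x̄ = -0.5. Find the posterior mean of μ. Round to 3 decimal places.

Posterior mean ≈ -0.430

With known σ, the Normal prior is conjugate. Weight on the data is w = (n/σ²)/(n/σ² + 1/τ₀²) = 20.0877/(20.0877+1.60231) = 0.92613.
Posterior mean = w·x̄ + (1−w)·μ₀ = 0.92613·-0.5 + 0.073873·0.45 = -0.430.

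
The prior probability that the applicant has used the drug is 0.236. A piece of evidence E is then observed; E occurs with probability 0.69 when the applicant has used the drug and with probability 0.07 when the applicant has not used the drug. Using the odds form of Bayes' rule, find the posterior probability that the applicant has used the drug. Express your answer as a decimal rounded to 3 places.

Posterior probability ≈ 0.753

Prior odds = 0.236/(1−0.236) = 0.30890.
Likelihood ratio for E = 0.69/0.07 = 9.8571.
Posterior odds = prior odds × LR = 3.0449.
Posterior probability = odds/(1+odds) = 3.0449/4.0449 = 0.753.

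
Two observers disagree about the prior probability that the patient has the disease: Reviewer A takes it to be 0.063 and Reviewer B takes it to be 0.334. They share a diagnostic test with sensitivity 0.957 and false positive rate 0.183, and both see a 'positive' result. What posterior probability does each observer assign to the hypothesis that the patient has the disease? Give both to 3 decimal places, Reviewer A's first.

P('+'|H) = 0.957, P('+'|¬H) = 0.183.
Reviewer A: numerator 0.957·0.063 = 0.060291; evidence = 0.060291+0.183·0.937 = 0.23176; posterior = 0.260.
Reviewer B: numerator 0.957·0.334 = 0.31964; evidence = 0.31964+0.183·0.666 = 0.44152; posterior = 0.724.

Reviewer A: 0.260; Reviewer B: 0.724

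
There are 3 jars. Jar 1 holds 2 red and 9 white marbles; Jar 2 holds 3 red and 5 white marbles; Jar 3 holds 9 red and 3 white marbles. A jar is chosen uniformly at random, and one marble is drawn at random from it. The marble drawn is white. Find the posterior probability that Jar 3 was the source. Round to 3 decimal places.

Posterior probability ≈ 0.148

P(white|Jar 1) = 0.8182; P(white|Jar 2) = 0.625; P(white|Jar 3) = 0.25.
Prior × likelihood for each source: 0.333333·0.8182=0.2727, 0.333333·0.625=0.2083, 0.333333·0.25=0.08333. Summing gives P(white) = 0.56439.
P(Jar 3 | white) = 0.08333 / 0.56439 = 0.148.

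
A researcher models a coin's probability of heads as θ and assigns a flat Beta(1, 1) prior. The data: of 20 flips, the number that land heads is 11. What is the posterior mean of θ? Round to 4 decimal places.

The binomial likelihood is conjugate to the Beta prior: with 11 successes and 9 failures, the posterior is Beta(1+11, 1+9) = Beta(12, 10).
Posterior mean = α/(α+β) = 12/22 = 0.5455.

Posterior mean ≈ 0.5455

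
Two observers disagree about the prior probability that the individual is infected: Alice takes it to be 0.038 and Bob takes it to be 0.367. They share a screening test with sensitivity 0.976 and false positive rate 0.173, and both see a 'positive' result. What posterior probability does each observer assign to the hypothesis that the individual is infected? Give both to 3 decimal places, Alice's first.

Alice: 0.182; Bob: 0.766

P('+'|H) = 0.976, P('+'|¬H) = 0.173.
Alice: numerator 0.976·0.038 = 0.037088; evidence = 0.037088+0.173·0.962 = 0.20351; posterior = 0.182.
Bob: numerator 0.976·0.367 = 0.35819; evidence = 0.35819+0.173·0.633 = 0.46770; posterior = 0.766.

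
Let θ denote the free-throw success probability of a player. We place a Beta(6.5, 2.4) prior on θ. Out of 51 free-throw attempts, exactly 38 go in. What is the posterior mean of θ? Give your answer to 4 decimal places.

Posterior mean ≈ 0.7429

The binomial likelihood is conjugate to the Beta prior: with 38 successes and 13 failures, the posterior is Beta(6.5+38, 2.4+13) = Beta(44.5, 15.4).
E[θ | data] = 44.5/(44.5+15.4) = 0.7429.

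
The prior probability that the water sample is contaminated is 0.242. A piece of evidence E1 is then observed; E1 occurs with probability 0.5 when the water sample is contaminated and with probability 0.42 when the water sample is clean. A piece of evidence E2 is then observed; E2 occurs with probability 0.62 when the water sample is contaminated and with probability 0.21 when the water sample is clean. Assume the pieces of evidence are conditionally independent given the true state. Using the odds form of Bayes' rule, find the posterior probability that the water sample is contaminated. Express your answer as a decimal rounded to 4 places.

Posterior probability ≈ 0.5288

Prior odds = 0.242/(1−0.242) = 0.31926.
Likelihood ratio for E1 = 0.5/0.42 = 1.1905.
Likelihood ratio for E2 = 0.62/0.21 = 2.9524.
Posterior odds = prior odds × LR₁ × LR₂ = 1.1221.
Posterior probability = odds/(1+odds) = 1.1221/2.1221 = 0.5288.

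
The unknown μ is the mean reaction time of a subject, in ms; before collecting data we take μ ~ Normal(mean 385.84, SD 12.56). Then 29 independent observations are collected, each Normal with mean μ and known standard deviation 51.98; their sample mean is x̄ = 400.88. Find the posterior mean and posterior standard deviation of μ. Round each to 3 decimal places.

With known σ, the Normal prior is conjugate. Weight on the data is w = (n/σ²)/(n/σ² + 1/τ₀²) = 0.0107331/(0.0107331+0.00633900) = 0.62869.
Posterior mean = w·x̄ + (1−w)·μ₀ = 0.62869·400.88 + 0.37131·385.84 = 395.296. Posterior variance = 1/(0.0107331+0.00633900) = 58.5751, so SD = 7.653.

Posterior mean ≈ 395.296; posterior SD ≈ 7.653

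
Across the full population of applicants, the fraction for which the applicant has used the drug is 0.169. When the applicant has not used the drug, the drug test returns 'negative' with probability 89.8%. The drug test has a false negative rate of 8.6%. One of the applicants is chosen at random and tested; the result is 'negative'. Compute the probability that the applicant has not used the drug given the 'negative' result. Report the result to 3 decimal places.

P(¬H | E) ≈ 0.981

Write H for 'the applicant has used the drug'. Prior odds H:¬H = 0.169/0.831 = 0.20337. For the 'negative' outcome, the likelihood ratio is 0.086/0.898 = 0.095768.
Posterior odds = 0.20337 × 0.095768 = 0.019476, so P(H|E) = 0.019476/(1+0.019476) = 0.019. Then P(¬H|E) = 1 − 0.019 = 0.981.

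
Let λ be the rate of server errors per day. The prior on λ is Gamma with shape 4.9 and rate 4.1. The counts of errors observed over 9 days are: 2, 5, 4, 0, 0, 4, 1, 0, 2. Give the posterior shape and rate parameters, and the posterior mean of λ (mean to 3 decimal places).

The Poisson likelihood adds the total count to the shape and the number of exposure periods to the rate. Here ∑xᵢ = 18 and n = 9, so shape 4.9→22.9 and rate 4.1→13.1.
E[λ | data] = 22.9/13.1 = 1.748.

Posterior: Gamma(shape=22.9, rate=13.1); mean ≈ 1.748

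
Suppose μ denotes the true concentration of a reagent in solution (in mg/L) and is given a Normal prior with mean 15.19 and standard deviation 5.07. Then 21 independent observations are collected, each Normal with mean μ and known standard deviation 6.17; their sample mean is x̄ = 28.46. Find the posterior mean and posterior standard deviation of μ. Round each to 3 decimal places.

With known σ, the Normal prior is conjugate. Weight on the data is w = (n/σ²)/(n/σ² + 1/τ₀²) = 0.551631/(0.551631+0.0389031) = 0.93412.
Posterior mean = w·x̄ + (1−w)·μ₀ = 0.93412·28.46 + 0.065878·15.19 = 27.586. Posterior variance = 1/(0.551631+0.0389031) = 1.69338, so SD = 1.301.

Posterior mean ≈ 27.586; posterior SD ≈ 1.301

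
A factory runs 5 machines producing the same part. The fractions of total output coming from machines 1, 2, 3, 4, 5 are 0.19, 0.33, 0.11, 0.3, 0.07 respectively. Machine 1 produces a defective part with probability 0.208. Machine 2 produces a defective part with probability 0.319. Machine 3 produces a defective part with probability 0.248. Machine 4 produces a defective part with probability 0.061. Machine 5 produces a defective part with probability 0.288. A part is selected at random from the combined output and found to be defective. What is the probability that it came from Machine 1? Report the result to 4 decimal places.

Tabulate prior·likelihood by source: [1] prior 0.19, lik 0.208, product 0.03952; [2] prior 0.33, lik 0.319, product 0.1053; [3] prior 0.11, lik 0.248, product 0.02728; [4] prior 0.3, lik 0.061, product 0.01830; [5] prior 0.07, lik 0.288, product 0.02016.
Normalizing constant = 0.21053; the posterior for Machine 1 is its product over the sum, 0.03952/0.21053 = 0.1877.

Posterior probability ≈ 0.1877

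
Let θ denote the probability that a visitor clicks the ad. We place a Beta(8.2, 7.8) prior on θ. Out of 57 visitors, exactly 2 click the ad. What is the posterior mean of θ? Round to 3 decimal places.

Observing 2 successes and 55 failures updates Beta(8.2, 7.8) by adding the success and failure counts to the two shape parameters: α = 8.2+2 = 10.2, β = 7.8+55 = 62.8.
E[θ | data] = 10.2/(10.2+62.8) = 0.140.

Posterior mean ≈ 0.140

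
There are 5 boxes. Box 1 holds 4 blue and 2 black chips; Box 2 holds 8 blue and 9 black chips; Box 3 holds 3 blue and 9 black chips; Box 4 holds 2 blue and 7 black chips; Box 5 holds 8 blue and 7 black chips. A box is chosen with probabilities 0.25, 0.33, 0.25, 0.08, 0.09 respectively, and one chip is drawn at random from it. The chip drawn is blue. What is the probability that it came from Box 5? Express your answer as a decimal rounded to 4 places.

Posterior probability ≈ 0.1066

P(blue|Box 1) = 0.6667; P(blue|Box 2) = 0.4706; P(blue|Box 3) = 0.25; P(blue|Box 4) = 0.2222; P(blue|Box 5) = 0.5333.
Prior × likelihood for each source: 0.25·0.6667=0.1667, 0.33·0.4706=0.1553, 0.25·0.25=0.06250, 0.08·0.2222=0.01778, 0.09·0.5333=0.04800. Summing gives P(blue) = 0.45024.
P(Box 5 | blue) = 0.04800 / 0.45024 = 0.1066.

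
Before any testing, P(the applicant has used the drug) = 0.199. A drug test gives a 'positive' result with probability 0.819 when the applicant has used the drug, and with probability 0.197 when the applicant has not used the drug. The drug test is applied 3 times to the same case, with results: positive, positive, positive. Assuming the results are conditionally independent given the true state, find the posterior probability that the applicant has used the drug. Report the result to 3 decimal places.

Posterior P(H) ≈ 0.947

With H the event that the applicant has used the drug, the joint likelihood of the observed sequence is P(data|H) = 0.819·0.819·0.819 = 0.54935 and P(data|¬H) = 0.197·0.197·0.197 = 0.0076454.
Bayes: P(H|data) = 0.199·0.54935 / (0.199·0.54935 + 0.801·0.0076454) = 0.10932/0.11545 = 0.9470.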